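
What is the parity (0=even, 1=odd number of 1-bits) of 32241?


0b111110111110001 has 11 ones => parity 1

1


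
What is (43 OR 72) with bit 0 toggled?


Step 1: 43 | 72 = 107
Step 2: 107 ^ (1 << 0) = 107 ^ 1 = 106

106


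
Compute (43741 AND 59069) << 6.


Step 1: 43741 & 59069 = 41629
Step 2: 41629 << 6 = 2664256

2664256


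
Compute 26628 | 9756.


0b110100000000100 | 0b10011000011100 = 0b110111000011100 = 28188

28188


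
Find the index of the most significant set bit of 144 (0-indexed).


0b10010000. Highest set bit at position 7

7


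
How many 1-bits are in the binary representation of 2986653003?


0b10110010000001001011010101001011 has 14 set bits

14


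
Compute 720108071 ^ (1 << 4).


720108071 ^ (1 << 4) = 720108071 ^ 16 = 720108087

720108087


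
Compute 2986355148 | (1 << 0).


2986355148 | (1 << 0) = 2986355148 | 1 = 2986355149

2986355149


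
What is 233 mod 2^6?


233 & 63 = 41

41


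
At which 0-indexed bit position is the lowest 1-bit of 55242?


0b1101011111001010. Lowest set bit at position 1

1


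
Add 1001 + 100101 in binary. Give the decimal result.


1001 + 100101 = 101110 = 46

46


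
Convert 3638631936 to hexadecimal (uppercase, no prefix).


3638631936 = D8E11E00 hex

D8E11E00


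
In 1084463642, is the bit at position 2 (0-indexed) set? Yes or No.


0b1000000101000111001101000011010, bit 2 = 0. No

No


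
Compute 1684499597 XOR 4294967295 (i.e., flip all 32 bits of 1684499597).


1684499597 ^ 4294967295 = 2610467698

2610467698


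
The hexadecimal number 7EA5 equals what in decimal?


7EA5 hex = 32421 decimal

32421


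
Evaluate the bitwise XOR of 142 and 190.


0b10001110 ^ 0b10111110 = 0b110000 = 48

48


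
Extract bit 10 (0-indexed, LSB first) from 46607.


0b1011011000001111, position 10 = 1

1


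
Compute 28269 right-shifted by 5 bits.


0b110111001101101 >> 5 = 0b1101110011 = 883

883


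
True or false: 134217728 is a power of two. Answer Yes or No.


0b1000000000000000000000000000. Only one bit set => Yes

Yes


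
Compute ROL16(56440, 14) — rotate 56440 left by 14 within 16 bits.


Rotate 0b1101110001111000 left by 14 (16-bit) = 0b11011100011110 = 14110

14110


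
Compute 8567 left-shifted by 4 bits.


0b10000101110111 << 4 = 0b100001011101110000 = 137072

137072


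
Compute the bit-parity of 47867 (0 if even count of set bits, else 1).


0b1011101011111011 has 12 ones => parity 0

0


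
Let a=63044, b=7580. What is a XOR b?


63044 ^ 7580 = 60376

60376


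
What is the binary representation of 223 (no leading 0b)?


223 = 11011111 in binary

11011111


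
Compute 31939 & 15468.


0b111110011000011 & 0b11110001101100 = 0b11110001000000 = 15424

15424


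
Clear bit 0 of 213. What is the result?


213 & ~(1 << 0) = 212

212


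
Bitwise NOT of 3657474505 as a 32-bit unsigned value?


~0b11011010000000001010000111001001 = 0b100101111111110101111000110110 = 637492790 (32-bit unsigned)

637492790


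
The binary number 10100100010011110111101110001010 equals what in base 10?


10100100010011110111101110001010 in decimal = 2756672394

2756672394


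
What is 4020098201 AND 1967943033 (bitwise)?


0b11101111100111011101010010011001 & 0b1110101010011000110110101111001 = 0b1100101000011000100010000011001 = 1695302681

1695302681


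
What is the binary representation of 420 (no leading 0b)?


420 = 110100100 in binary

110100100


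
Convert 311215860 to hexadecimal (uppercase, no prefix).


311215860 = 128CC6F4 hex

128CC6F4


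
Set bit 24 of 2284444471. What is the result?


2284444471 | (1 << 24) = 2284444471 | 16777216 = 2301221687

2301221687


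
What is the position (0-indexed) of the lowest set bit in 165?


0b10100101. Lowest set bit at position 0

0


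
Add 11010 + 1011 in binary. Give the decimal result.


11010 + 1011 = 100101 = 37

37


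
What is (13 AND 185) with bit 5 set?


Step 1: 13 & 185 = 9
Step 2: 9 | (1 << 5) = 9 | 32 = 41

41


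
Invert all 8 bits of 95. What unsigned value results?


95 ^ 255 = 160

160


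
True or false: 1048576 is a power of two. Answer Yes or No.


0b100000000000000000000. Only one bit set => Yes

Yes


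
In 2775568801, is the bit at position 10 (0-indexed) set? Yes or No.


0b10100101011011111101000110100001, bit 10 = 0. No

No


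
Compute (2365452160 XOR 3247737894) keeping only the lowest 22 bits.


Step 1: 2365452160 ^ 3247737894 = 1298752422
Step 2: 1298752422 & 4194303 = 2712486

2712486


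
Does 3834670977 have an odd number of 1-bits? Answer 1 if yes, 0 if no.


0b11100100100100000110111110000001 has 14 ones => parity 0

0


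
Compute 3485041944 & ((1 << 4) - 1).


3485041944 & 15 = 8

8


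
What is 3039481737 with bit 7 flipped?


3039481737 ^ (1 << 7) = 3039481737 ^ 128 = 3039481609

3039481609


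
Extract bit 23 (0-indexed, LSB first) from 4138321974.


0b11110110101010011100100000110110, position 23 = 1

1


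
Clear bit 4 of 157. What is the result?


157 & ~(1 << 4) = 141

141


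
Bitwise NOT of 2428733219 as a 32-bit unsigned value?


~0b10010000110000111000011100100011 = 0b1101111001111000111100011011100 = 1866234076 (32-bit unsigned)

1866234076


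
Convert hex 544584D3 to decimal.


544584D3 hex = 1413842131 decimal

1413842131


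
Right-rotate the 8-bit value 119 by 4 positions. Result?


Rotate 0b1110111 right by 4 (8-bit) = 0b1110111 = 119

119


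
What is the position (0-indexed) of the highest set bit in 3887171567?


0b11100111101100011000011111101111. Highest set bit at position 31

31


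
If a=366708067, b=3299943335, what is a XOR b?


366708067 ^ 3299943335 = 3513427652

3513427652


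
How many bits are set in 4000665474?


0b11101110011101010100111110000010 has 18 set bits

18


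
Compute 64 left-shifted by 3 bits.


0b1000000 << 3 = 0b1000000000 = 512

512


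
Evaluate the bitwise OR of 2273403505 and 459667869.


0b10000111100000010110001001110001 | 0b11011011001011111100110011101 = 0b10011111111001011111101111111101 = 2682649597

2682649597


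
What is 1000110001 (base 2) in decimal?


1000110001 in decimal = 561

561


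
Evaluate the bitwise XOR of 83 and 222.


0b1010011 ^ 0b11011110 = 0b10001101 = 141

141


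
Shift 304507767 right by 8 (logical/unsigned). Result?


0b10010001001100110101101110111 >> 8 = 0b100100010011001101011 = 1189483

1189483


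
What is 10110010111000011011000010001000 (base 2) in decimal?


10110010111000011011000010001000 in decimal = 3001135240

3001135240


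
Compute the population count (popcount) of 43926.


0b1010101110010110 has 9 set bits

9


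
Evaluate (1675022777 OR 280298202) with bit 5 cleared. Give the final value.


Step 1: 1675022777 | 280298202 = 1945621499
Step 2: 1945621499 & ~(1 << 5) = 1945621467

1945621467


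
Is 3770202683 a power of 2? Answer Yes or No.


0b11100000101110001011101000111011. Multiple bits set => No

No


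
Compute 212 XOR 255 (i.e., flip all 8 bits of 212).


212 ^ 255 = 43

43


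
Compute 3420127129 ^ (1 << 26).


3420127129 ^ (1 << 26) = 3420127129 ^ 67108864 = 3487235993

3487235993


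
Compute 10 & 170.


0b1010 & 0b10101010 = 0b1010 = 10

10


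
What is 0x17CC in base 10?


17CC hex = 6092 decimal

6092


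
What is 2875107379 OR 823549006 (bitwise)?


0b10101011010111101010100000110011 | 0b110001000101100101110001001110 = 0b10111011010111101111110001111111 = 3143564415

3143564415


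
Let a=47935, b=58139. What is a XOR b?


47935 ^ 58139 = 22564

22564


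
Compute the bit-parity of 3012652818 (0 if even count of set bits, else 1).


0b10110011100100010110111100010010 has 16 ones => parity 0

0


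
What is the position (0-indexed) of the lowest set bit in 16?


0b10000. Lowest set bit at position 4

4


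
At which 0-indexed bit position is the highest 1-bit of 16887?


0b100000111110111. Highest set bit at position 14

14


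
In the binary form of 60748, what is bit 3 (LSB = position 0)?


0b1110110101001100, position 3 = 1

1


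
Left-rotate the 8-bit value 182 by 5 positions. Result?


Rotate 0b10110110 left by 5 (8-bit) = 0b11010110 = 214

214


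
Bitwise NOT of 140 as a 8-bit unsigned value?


~0b10001100 = 0b1110011 = 115 (8-bit unsigned)

115


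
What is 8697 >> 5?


0b10000111111001 >> 5 = 0b100001111 = 271

271


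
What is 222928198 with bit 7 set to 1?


222928198 | (1 << 7) = 222928198 | 128 = 222928326

222928326


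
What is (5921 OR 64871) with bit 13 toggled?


Step 1: 5921 | 64871 = 65383
Step 2: 65383 ^ (1 << 13) = 65383 ^ 8192 = 57191

57191


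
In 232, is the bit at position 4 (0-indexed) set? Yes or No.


0b11101000, bit 4 = 0. No

No


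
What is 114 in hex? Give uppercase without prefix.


114 = 72 hex

72


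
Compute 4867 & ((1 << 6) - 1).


4867 & 63 = 3

3


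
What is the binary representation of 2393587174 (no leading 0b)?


2393587174 = 10001110101010110011110111100110 in binary

10001110101010110011110111100110


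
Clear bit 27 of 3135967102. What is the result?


3135967102 & ~(1 << 27) = 3001749374

3001749374


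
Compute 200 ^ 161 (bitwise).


0b11001000 ^ 0b10100001 = 0b1101001 = 105

105


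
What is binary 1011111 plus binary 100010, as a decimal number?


1011111 + 100010 = 10000001 = 129

129


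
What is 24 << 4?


0b11000 << 4 = 0b110000000 = 384

384


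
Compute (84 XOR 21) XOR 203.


Step 1: 84 ^ 21 = 65
Step 2: 65 ^ 203 = 138

138


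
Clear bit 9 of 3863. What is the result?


3863 & ~(1 << 9) = 3351

3351


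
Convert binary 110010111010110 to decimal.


110010111010110 in decimal = 26070

26070


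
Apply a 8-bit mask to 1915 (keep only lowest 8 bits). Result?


1915 & 255 = 123

123


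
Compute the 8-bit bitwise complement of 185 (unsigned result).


~0b10111001 = 0b1000110 = 70 (8-bit unsigned)

70


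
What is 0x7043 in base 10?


7043 hex = 28739 decimal

28739


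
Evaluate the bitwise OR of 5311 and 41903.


0b1010010111111 | 0b1010001110101111 = 0b1011011110111111 = 47039

47039


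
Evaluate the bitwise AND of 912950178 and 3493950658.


0b110110011010101000001110100010 & 0b11010000010000010111010011000010 = 0b10000010000000000000010000010 = 272629890

272629890


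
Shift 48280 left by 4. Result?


0b1011110010011000 << 4 = 0b10111100100110000000 = 772480

772480


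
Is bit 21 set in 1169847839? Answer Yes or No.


0b1000101101110100111011000011111, bit 21 = 1. Yes

Yes


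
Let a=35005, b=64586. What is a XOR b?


35005 ^ 64586 = 29943

29943


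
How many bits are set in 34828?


0b1000100000001100 has 4 set bits

4


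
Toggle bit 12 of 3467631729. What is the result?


3467631729 ^ (1 << 12) = 3467631729 ^ 4096 = 3467627633

3467627633


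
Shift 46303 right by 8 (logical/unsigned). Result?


0b1011010011011111 >> 8 = 0b10110100 = 180

180


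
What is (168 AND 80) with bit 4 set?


Step 1: 168 & 80 = 0
Step 2: 0 | (1 << 4) = 0 | 16 = 16

16


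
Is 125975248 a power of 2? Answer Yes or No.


0b111100000100011101011010000. Multiple bits set => No

No


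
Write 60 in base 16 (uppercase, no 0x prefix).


60 = 3C hex

3C


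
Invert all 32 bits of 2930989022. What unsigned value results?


2930989022 ^ 4294967295 = 1363978273

1363978273


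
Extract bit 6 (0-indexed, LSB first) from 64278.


0b1111101100010110, position 6 = 0

0


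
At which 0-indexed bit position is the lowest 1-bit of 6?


0b110. Lowest set bit at position 1

1


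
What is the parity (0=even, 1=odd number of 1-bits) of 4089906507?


0b11110011110001110000010101001011 has 17 ones => parity 1

1


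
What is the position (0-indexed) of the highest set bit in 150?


0b10010110. Highest set bit at position 7

7


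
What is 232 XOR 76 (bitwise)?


0b11101000 ^ 0b1001100 = 0b10100100 = 164

164


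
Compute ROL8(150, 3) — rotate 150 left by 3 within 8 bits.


Rotate 0b10010110 left by 3 (8-bit) = 0b10110100 = 180

180


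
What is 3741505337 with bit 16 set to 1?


3741505337 | (1 << 16) = 3741505337 | 65536 = 3741570873

3741570873


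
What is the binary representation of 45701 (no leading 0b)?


45701 = 1011001010000101 in binary

1011001010000101


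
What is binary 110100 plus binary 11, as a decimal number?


110100 + 11 = 110111 = 55

55


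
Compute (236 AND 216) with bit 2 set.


Step 1: 236 & 216 = 200
Step 2: 200 | (1 << 2) = 200 | 4 = 204

204


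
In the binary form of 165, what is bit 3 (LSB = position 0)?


0b10100101, position 3 = 0

0


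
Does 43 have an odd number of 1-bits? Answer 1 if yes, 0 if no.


0b101011 has 4 ones => parity 0

0


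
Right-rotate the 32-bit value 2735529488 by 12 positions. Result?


Rotate 0b10100011000011001101111000010000 right by 12 (32-bit) = 0b11100001000010100011000011001101 = 3775541453

3775541453


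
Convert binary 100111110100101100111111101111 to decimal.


100111110100101100111111101111 in decimal = 668127215

668127215


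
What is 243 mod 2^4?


243 & 15 = 3

3


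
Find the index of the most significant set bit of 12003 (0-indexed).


0b10111011100011. Highest set bit at position 13

13


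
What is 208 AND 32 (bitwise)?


0b11010000 & 0b100000 = 0b0 = 0

0


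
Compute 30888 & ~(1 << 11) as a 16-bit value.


30888 & ~(1 << 11) = 28840

28840


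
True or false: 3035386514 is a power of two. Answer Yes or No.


0b10110100111011000101001010010010. Multiple bits set => No

No


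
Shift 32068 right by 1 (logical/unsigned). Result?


0b111110101000100 >> 1 = 0b11111010100010 = 16034

16034


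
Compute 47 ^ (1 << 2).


47 ^ (1 << 2) = 47 ^ 4 = 43

43


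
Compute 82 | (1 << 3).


82 | (1 << 3) = 82 | 8 = 90

90


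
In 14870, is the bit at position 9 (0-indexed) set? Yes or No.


0b11101000010110, bit 9 = 1. Yes

Yes


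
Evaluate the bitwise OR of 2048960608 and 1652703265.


0b1111010001000001010100001100000 | 0b1100010100000100100000000100001 = 0b1111010101000101110100001100001 = 2057496673

2057496673


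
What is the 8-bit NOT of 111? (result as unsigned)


~0b1101111 = 0b10010000 = 144 (8-bit unsigned)

144


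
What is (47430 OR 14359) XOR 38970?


Step 1: 47430 | 14359 = 47447
Step 2: 47447 ^ 38970 = 8557

8557


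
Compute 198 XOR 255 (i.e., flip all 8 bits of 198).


198 ^ 255 = 57

57


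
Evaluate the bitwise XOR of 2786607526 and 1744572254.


0b10100110000110000100000110100110 ^ 0b1100111111111000000111101011110 = 0b11000001111001000100111011111000 = 3252965112

3252965112


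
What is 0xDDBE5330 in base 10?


DDBE5330 hex = 3720237872 decimal

3720237872


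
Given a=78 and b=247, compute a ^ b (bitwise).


78 ^ 247 = 185

185


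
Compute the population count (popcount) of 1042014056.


0b111110000110111101111101101000 has 19 set bits

19


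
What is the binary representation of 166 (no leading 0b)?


166 = 10100110 in binary

10100110


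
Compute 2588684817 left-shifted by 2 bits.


0b10011010010011000011001000010001 << 2 = 0b1001101001001100001100100001000100 = 10354739268

10354739268


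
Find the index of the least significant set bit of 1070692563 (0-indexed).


0b111111110100010111100011010011. Lowest set bit at position 0

0


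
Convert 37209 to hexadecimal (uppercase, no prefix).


37209 = 9159 hex

9159


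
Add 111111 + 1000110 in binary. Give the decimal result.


111111 + 1000110 = 10000101 = 133

133


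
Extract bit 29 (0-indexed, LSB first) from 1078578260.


0b1000000010010011100110001010100, position 29 = 0

0


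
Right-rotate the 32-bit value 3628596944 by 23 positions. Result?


Rotate 0b11011000010001111111111011010000 right by 23 (32-bit) = 0b10001111111111011010000110110000 = 2415763888

2415763888


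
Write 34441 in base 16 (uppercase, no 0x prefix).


34441 = 8689 hex

8689


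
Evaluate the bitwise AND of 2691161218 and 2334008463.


0b10100000011001111101110010000010 & 0b10001011000111100010010010001111 = 0b10000000000001100000010010000010 = 2147878018

2147878018


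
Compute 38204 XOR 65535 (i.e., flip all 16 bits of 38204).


38204 ^ 65535 = 27331

27331


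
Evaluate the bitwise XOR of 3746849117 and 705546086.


0b11011111010101000110000101011101 ^ 0b101010000011011100011101100110 = 0b11110101010110011010011000111011 = 4116293179

4116293179


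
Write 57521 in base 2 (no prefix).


57521 = 1110000010110001 in binary

1110000010110001


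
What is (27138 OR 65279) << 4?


Step 1: 27138 | 65279 = 65279
Step 2: 65279 << 4 = 1044464

1044464


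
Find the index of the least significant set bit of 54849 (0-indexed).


0b1101011001000001. Lowest set bit at position 0

0


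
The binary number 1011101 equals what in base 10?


1011101 in decimal = 93

93


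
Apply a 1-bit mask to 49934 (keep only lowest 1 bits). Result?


49934 & 1 = 0

0


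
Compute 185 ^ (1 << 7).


185 ^ (1 << 7) = 185 ^ 128 = 57

57


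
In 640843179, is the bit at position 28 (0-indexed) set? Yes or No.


0b100110001100100111110110101011, bit 28 = 0. No

No


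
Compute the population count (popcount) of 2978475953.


0b10110001100001111110111110110001 has 19 set bits

19


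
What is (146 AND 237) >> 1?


Step 1: 146 & 237 = 128
Step 2: 128 >> 1 = 64

64


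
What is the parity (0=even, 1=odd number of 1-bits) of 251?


0b11111011 has 7 ones => parity 1

1


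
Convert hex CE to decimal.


CE hex = 206 decimal

206


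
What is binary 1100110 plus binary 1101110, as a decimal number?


1100110 + 1101110 = 11010100 = 212

212


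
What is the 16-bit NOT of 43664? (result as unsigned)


~0b1010101010010000 = 0b101010101101111 = 21871 (16-bit unsigned)

21871


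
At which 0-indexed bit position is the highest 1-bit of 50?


0b110010. Highest set bit at position 5

5


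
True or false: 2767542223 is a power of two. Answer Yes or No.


0b10100100111101010101011111001111. Multiple bits set => No

No


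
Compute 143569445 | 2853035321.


0b1000100011101011001000100101 | 0b10101010000011011101110100111001 = 0b10101010100011111111111100111101 = 2861563709

2861563709


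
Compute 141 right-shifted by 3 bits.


0b10001101 >> 3 = 0b10001 = 17

17


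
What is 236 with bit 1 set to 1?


236 | (1 << 1) = 236 | 2 = 238

238


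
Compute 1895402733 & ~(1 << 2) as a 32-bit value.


1895402733 & ~(1 << 2) = 1895402729

1895402729


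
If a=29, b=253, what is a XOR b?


29 ^ 253 = 224

224


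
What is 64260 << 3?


0b1111101100000100 << 3 = 0b1111101100000100000 = 514080

514080


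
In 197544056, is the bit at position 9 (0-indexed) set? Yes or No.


0b1011110001100100100001111000, bit 9 = 0. No

No


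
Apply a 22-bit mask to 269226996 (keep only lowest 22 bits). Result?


269226996 & 4194303 = 791540

791540


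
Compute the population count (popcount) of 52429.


0b1100110011001101 has 9 set bits

9


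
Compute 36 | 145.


0b100100 | 0b10010001 = 0b10110101 = 181

181


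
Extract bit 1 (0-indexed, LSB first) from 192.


0b11000000, position 1 = 0

0


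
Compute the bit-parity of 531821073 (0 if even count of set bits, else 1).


0b11111101100101111001000010001 has 16 ones => parity 0

0


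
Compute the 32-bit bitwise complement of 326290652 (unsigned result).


~0b10011011100101100110011011100 = 0b11101100100011010011001100100011 = 3968676643 (32-bit unsigned)

3968676643


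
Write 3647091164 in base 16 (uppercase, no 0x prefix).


3647091164 = D96231DC hex

D96231DC


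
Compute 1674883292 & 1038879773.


0b1100011110101001011000011011100 & 0b111101111011000000110000011101 = 0b100001110001000000000000011100 = 566493212

566493212


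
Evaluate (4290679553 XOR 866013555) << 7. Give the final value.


Step 1: 4290679553 ^ 866013555 = 3424698994
Step 2: 3424698994 << 7 = 438361471232

438361471232


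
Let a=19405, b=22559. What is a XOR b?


19405 ^ 22559 = 5074

5074


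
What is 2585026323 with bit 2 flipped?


2585026323 ^ (1 << 2) = 2585026323 ^ 4 = 2585026327

2585026327


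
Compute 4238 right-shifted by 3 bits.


0b1000010001110 >> 3 = 0b1000010001 = 529

529


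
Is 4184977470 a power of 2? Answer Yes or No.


0b11111001011100011011000000111110. Multiple bits set => No

No


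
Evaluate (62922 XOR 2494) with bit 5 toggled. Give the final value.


Step 1: 62922 ^ 2494 = 64628
Step 2: 64628 ^ (1 << 5) = 64628 ^ 32 = 64596

64596


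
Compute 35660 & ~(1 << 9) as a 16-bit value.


35660 & ~(1 << 9) = 35148

35148


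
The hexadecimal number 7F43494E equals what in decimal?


7F43494E hex = 2135116110 decimal

2135116110


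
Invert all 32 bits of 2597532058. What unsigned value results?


2597532058 ^ 4294967295 = 1697435237

1697435237


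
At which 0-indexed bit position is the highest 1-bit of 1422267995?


0b1010100110001100001011001011011. Highest set bit at position 30

30


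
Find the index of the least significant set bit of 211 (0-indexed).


0b11010011. Lowest set bit at position 0

0


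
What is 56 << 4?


0b111000 << 4 = 0b1110000000 = 896

896


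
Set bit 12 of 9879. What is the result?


9879 | (1 << 12) = 9879 | 4096 = 13975

13975


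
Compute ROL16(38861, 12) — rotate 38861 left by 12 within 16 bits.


Rotate 0b1001011111001101 left by 12 (16-bit) = 0b1101100101111100 = 55676

55676


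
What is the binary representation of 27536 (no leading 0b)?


27536 = 110101110010000 in binary

110101110010000


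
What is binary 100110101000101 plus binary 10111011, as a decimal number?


100110101000101 + 10111011 = 100111000000000 = 19968

19968


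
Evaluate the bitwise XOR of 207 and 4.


0b11001111 ^ 0b100 = 0b11001011 = 203

203


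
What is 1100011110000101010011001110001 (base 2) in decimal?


1100011110000101010011001110001 in decimal = 1673700977

1673700977


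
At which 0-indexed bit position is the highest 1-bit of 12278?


0b10111111110110. Highest set bit at position 13

13


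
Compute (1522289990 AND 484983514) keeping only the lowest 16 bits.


Step 1: 1522289990 & 484983514 = 413679682
Step 2: 413679682 & 65535 = 16450

16450


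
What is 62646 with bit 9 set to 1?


62646 | (1 << 9) = 62646 | 512 = 63158

63158


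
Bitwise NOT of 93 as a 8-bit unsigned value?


~0b1011101 = 0b10100010 = 162 (8-bit unsigned)

162


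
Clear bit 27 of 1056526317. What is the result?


1056526317 & ~(1 << 27) = 922308589

922308589


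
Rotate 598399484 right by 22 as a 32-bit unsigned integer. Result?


Rotate 0b100011101010101101100111111100 right by 22 (32-bit) = 0b10101011011001111111000010001110 = 2875715726

2875715726


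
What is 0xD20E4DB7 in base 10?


D20E4DB7 hex = 3524152759 decimal

3524152759


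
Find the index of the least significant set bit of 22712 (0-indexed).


0b101100010111000. Lowest set bit at position 3

3


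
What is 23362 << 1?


0b101101101000010 << 1 = 0b1011011010000100 = 46724

46724


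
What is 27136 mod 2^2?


27136 & 3 = 0

0


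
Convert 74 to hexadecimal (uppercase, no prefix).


74 = 4A hex

4A


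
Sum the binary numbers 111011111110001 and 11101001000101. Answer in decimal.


111011111110001 + 11101001000101 = 1011001000110110 = 45622

45622


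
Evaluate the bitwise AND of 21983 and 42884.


0b101010111011111 & 0b1010011110000100 = 0b10110000100 = 1412

1412


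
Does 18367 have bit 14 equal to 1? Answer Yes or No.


0b100011110111111, bit 14 = 1. Yes

Yes


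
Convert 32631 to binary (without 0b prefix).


32631 = 111111101110111 in binary

111111101110111


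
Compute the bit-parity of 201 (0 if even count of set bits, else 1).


0b11001001 has 4 ones => parity 0

0


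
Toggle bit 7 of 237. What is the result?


237 ^ (1 << 7) = 237 ^ 128 = 109

109


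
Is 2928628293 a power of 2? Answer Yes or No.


0b10101110100011110101001001000101. Multiple bits set => No

No


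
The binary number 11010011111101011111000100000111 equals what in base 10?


11010011111101011111000100000111 in decimal = 3556110599

3556110599


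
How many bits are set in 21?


0b10101 has 3 set bits

3


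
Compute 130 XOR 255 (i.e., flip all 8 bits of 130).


130 ^ 255 = 125

125


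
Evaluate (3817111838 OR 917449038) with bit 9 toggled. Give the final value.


Step 1: 3817111838 | 917449038 = 4155484510
Step 2: 4155484510 ^ (1 << 9) = 4155484510 ^ 512 = 4155485022

4155485022


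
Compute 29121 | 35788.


0b111000111000001 | 0b1000101111001100 = 0b1111101111001101 = 64461

64461


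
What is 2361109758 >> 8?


0b10001100101110111010110011111110 >> 8 = 0b100011001011101110101100 = 9223084

9223084


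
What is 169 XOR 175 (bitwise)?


0b10101001 ^ 0b10101111 = 0b110 = 6

6


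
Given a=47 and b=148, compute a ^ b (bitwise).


47 ^ 148 = 187

187


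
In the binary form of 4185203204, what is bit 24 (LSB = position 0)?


0b11111001011101010010001000000100, position 24 = 1

1


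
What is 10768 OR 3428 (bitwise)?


0b10101000010000 | 0b110101100100 = 0b10111101110100 = 12148

12148


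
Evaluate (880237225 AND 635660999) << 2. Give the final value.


Step 1: 880237225 & 635660999 = 610486913
Step 2: 610486913 << 2 = 2441947652

2441947652


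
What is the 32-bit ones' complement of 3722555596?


3722555596 ^ 4294967295 = 572411699

572411699


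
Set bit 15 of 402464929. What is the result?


402464929 | (1 << 15) = 402464929 | 32768 = 402497697

402497697


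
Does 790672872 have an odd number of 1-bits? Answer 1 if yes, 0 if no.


0b101111001000001011010111101000 has 15 ones => parity 1

1


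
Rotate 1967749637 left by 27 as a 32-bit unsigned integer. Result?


Rotate 0b1110101010010010111101000000101 left by 27 (32-bit) = 0b101011101010100100101111010000 = 732580816

732580816


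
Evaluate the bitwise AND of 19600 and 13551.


0b100110010010000 & 0b11010011101111 = 0b10010000000 = 1152

1152


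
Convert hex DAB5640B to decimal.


DAB5640B hex = 3669320715 decimal

3669320715


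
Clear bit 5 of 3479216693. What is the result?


3479216693 & ~(1 << 5) = 3479216661

3479216661


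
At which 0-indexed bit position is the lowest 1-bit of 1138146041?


0b1000011110101101011101011111001. Lowest set bit at position 0

0


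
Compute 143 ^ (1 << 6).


143 ^ (1 << 6) = 143 ^ 64 = 207

207


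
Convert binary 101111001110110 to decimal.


101111001110110 in decimal = 24182

24182


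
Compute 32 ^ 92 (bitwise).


0b100000 ^ 0b1011100 = 0b1111100 = 124

124


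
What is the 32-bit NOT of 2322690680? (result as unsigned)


~0b10001010011100010111001001111000 = 0b1110101100011101000110110000111 = 1972276615 (32-bit unsigned)

1972276615


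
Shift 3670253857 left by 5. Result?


0b11011010110000111010000100100001 << 5 = 0b1101101011000011101000010010000100000 = 117448123424

117448123424


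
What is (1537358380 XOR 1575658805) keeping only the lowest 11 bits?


Step 1: 1537358380 ^ 1575658805 = 105422617
Step 2: 105422617 & 2047 = 1817

1817


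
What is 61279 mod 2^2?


61279 & 3 = 3

3


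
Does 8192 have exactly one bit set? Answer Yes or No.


0b10000000000000. Only one bit set => Yes

Yes


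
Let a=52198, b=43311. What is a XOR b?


52198 ^ 43311 = 25289

25289


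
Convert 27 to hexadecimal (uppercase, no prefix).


27 = 1B hex

1B


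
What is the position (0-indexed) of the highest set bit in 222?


0b11011110. Highest set bit at position 7

7


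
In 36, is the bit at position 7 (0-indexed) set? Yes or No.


0b100100, bit 7 = 0. No

No


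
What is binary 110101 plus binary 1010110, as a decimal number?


110101 + 1010110 = 10001011 = 139

139


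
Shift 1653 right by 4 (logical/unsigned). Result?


0b11001110101 >> 4 = 0b1100111 = 103

103


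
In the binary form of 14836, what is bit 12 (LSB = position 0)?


0b11100111110100, position 12 = 1

1


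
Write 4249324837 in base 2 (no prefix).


4249324837 = 11111101010001111000110100100101 in binary

11111101010001111000110100100101


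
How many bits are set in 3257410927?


0b11000010001010000010010101101111 has 14 set bits

14


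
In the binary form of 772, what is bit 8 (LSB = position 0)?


0b1100000100, position 8 = 1

1


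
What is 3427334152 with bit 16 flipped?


3427334152 ^ (1 << 16) = 3427334152 ^ 65536 = 3427399688

3427399688


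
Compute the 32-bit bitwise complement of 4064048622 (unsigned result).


~0b11110010001111000111010111101110 = 0b1101110000111000101000010001 = 230918673 (32-bit unsigned)

230918673


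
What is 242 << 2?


0b11110010 << 2 = 0b1111001000 = 968

968


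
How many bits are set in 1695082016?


0b1100101000010001110011000100000 has 11 set bits

11


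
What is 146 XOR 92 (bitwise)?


0b10010010 ^ 0b1011100 = 0b11001110 = 206

206


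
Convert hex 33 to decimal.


33 hex = 51 decimal

51


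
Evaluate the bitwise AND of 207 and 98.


0b11001111 & 0b1100010 = 0b1000010 = 66

66


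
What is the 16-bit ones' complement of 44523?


44523 ^ 65535 = 21012

21012


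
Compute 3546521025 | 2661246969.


0b11010011011000111001110111000001 | 0b10011110100111110110011111111001 = 0b11011111111111111111111111111001 = 3758096377

3758096377


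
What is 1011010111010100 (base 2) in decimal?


1011010111010100 in decimal = 46548

46548


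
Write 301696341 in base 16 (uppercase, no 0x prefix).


301696341 = 11FB8555 hex

11FB8555


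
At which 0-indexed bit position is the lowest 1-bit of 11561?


0b10110100101001. Lowest set bit at position 0

0


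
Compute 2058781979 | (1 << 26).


2058781979 | (1 << 26) = 2058781979 | 67108864 = 2125890843

2125890843


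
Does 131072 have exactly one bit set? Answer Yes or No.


0b100000000000000000. Only one bit set => Yes

Yes


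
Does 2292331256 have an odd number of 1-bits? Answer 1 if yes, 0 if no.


0b10001000101000100011001011111000 has 13 ones => parity 1

1


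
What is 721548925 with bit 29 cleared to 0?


721548925 & ~(1 << 29) = 184678013

184678013


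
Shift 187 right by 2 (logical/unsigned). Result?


0b10111011 >> 2 = 0b101110 = 46

46


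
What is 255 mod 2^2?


255 & 3 = 3

3


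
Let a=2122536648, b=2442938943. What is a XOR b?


2122536648 ^ 2442938943 = 4011793655

4011793655


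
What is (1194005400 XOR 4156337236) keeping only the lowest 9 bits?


Step 1: 1194005400 ^ 4156337236 = 2962735052
Step 2: 2962735052 & 511 = 460

460


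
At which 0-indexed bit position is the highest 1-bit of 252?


0b11111100. Highest set bit at position 7

7


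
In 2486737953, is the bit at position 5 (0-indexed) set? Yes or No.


0b10010100001110001001110000100001, bit 5 = 1. Yes

Yes


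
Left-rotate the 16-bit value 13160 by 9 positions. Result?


Rotate 0b11001101101000 left by 9 (16-bit) = 0b1101000001100110 = 53350

53350


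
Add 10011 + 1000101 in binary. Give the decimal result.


10011 + 1000101 = 1011000 = 88

88


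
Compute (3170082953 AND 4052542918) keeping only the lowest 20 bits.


Step 1: 3170082953 & 4052542918 = 2961219712
Step 2: 2961219712 & 1048575 = 41088

41088


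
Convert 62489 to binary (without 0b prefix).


62489 = 1111010000011001 in binary

1111010000011001


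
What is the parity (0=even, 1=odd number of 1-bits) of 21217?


0b101001011100001 has 7 ones => parity 1

1


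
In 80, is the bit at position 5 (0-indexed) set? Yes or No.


0b1010000, bit 5 = 0. No

No


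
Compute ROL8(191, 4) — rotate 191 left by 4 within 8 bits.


Rotate 0b10111111 left by 4 (8-bit) = 0b11111011 = 251

251


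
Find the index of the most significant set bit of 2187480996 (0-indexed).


0b10000010011000100100111110100100. Highest set bit at position 31

31


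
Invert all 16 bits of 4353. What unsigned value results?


4353 ^ 65535 = 61182

61182


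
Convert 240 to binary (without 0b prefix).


240 = 11110000 in binary

11110000


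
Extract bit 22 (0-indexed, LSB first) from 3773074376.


0b11100000111001001000101111001000, position 22 = 1

1


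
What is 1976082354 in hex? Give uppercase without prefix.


1976082354 = 75C89FB2 hex

75C89FB2


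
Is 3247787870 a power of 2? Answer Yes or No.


0b11000001100101010100111101011110. Multiple bits set => No

No


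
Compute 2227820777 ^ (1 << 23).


2227820777 ^ (1 << 23) = 2227820777 ^ 8388608 = 2219432169

2219432169


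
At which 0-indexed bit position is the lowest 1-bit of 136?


0b10001000. Lowest set bit at position 3

3


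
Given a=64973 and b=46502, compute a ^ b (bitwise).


64973 ^ 46502 = 18539

18539


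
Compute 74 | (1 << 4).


74 | (1 << 4) = 74 | 16 = 90

90


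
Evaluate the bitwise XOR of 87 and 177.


0b1010111 ^ 0b10110001 = 0b11100110 = 230

230


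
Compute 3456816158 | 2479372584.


0b11001110000010101101010000011110 | 0b10010011110010000011100100101000 = 0b11011111110010101111110100111110 = 3754622270

3754622270


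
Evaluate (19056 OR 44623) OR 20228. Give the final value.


Step 1: 19056 | 44623 = 61055
Step 2: 61055 | 20228 = 61311

61311


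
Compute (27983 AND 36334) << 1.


Step 1: 27983 & 36334 = 3406
Step 2: 3406 << 1 = 6812

6812


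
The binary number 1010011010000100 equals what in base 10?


1010011010000100 in decimal = 42628

42628


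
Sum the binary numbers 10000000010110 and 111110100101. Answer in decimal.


10000000010110 + 111110100101 = 10111110111011 = 12219

12219


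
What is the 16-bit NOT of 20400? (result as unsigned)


~0b100111110110000 = 0b1011000001001111 = 45135 (16-bit unsigned)

45135


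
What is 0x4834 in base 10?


4834 hex = 18484 decimal

18484


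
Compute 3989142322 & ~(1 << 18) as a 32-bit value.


3989142322 & ~(1 << 18) = 3988880178

3988880178


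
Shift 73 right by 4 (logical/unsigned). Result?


0b1001001 >> 4 = 0b100 = 4

4


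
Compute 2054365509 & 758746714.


0b1111010011100110010000101000101 & 0b101101001110011000111001011010 = 0b101000001100010000000001000000 = 674299968

674299968


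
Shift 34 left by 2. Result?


0b100010 << 2 = 0b10001000 = 136

136


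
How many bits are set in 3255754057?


0b11000010000011101101110101001001 has 15 set bits

15


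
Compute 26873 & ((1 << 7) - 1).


26873 & 127 = 121

121


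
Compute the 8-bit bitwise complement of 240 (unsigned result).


~0b11110000 = 0b1111 = 15 (8-bit unsigned)

15


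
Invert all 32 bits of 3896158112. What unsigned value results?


3896158112 ^ 4294967295 = 398809183

398809183


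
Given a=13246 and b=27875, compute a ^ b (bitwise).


13246 ^ 27875 = 24413

24413


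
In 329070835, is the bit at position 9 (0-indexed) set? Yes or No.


0b10011100111010011100011110011, bit 9 = 0. No

No


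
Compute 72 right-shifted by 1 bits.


0b1001000 >> 1 = 0b100100 = 36

36


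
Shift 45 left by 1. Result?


0b101101 << 1 = 0b1011010 = 90

90


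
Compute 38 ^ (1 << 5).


38 ^ (1 << 5) = 38 ^ 32 = 6

6


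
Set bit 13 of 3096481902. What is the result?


3096481902 | (1 << 13) = 3096481902 | 8192 = 3096490094

3096490094


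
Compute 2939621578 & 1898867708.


0b10101111001101110001000011001010 & 0b1110001001011100110101111111100 = 0b100001001001100000000011001000 = 556138696

556138696


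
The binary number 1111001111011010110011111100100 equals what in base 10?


1111001111011010110011111100100 in decimal = 2045601764

2045601764


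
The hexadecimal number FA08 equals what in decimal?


FA08 hex = 64008 decimal

64008


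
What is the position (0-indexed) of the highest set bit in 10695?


0b10100111000111. Highest set bit at position 13

13


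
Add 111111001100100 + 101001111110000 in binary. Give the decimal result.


111111001100100 + 101001111110000 = 1101001001010100 = 53844

53844


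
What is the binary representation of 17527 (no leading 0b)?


17527 = 100010001110111 in binary

100010001110111


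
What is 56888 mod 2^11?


56888 & 2047 = 1592

1592


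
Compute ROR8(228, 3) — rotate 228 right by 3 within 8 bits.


Rotate 0b11100100 right by 3 (8-bit) = 0b10011100 = 156

156


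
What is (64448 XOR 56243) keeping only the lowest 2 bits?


Step 1: 64448 ^ 56243 = 8307
Step 2: 8307 & 3 = 3

3


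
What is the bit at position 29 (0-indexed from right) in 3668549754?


0b11011010101010011010000001111010, position 29 = 0

0


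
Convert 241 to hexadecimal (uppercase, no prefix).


241 = F1 hex

F1


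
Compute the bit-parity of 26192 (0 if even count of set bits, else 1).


0b110011001010000 has 6 ones => parity 0

0


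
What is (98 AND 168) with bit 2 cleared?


Step 1: 98 & 168 = 32
Step 2: 32 & ~(1 << 2) = 32

32


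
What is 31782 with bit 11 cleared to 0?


31782 & ~(1 << 11) = 29734

29734


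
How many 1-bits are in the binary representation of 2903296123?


0b10101101000011001100100001111011 has 16 set bits

16


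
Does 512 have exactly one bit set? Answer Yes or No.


0b1000000000. Only one bit set => Yes

Yes


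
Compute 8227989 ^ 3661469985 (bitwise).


0b11111011000110010010101 ^ 0b11011010001111011001100100100001 = 0b11011010010000000001010110110100 = 3661632948

3661632948


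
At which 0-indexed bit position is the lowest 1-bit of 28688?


0b111000000010000. Lowest set bit at position 4

4


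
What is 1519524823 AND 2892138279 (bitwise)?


0b1011010100100100001101111010111 & 0b10101100011000101000011100100111 = 0b1000000000100000001100000111 = 134349575

134349575


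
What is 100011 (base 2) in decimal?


100011 in decimal = 35

35


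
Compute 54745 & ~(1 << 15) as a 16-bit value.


54745 & ~(1 << 15) = 21977

21977


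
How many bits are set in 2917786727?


0b10101101111010011110010001100111 has 19 set bits

19


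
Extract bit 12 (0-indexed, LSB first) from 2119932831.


0b1111110010110111001101110011111, position 12 = 1

1


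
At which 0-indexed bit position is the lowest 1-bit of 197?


0b11000101. Lowest set bit at position 0

0


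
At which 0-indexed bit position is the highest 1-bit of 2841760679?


0b10101001011000011101001110100111. Highest set bit at position 31

31
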